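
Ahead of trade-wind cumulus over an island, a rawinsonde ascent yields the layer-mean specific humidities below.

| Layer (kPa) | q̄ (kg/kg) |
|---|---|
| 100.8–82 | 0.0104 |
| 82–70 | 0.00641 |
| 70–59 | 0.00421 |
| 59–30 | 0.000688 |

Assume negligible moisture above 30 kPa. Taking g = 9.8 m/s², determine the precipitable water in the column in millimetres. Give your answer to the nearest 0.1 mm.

Precipitable water is the column-integrated vapour mass per unit area: PW = (1/g) Σ q̄ Δp, with q in kg/kg and Δp in Pa (1 kg/m² of water = 1 mm).
Layer 100.8–82 kPa: Δp = 188 hPa = 18800 Pa, q̄ = 0.0104 kg/kg → 0.0104 × 18800 / 9.8 = 19.95 mm
Layer 82–70 kPa: Δp = 120 hPa = 12000 Pa, q̄ = 0.00641 kg/kg → 0.00641 × 12000 / 9.8 = 7.85 mm
Layer 70–59 kPa: Δp = 110 hPa = 11000 Pa, q̄ = 0.00421 kg/kg → 0.00421 × 11000 / 9.8 = 4.73 mm
Layer 59–30 kPa: Δp = 290 hPa = 29000 Pa, q̄ = 0.000688 kg/kg → 0.000688 × 29000 / 9.8 = 2.04 mm
PW = 19.95 + 7.85 + 4.73 + 2.04 = 34.57 ≈ 34.6 mm.

PW ≈ 34.6 mm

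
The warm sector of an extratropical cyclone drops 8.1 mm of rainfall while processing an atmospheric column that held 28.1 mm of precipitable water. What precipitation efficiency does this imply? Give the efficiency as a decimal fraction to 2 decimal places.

ε ≈ 0.29

ε = rainfall / PW = 8.1 / 28.1 = 0.29.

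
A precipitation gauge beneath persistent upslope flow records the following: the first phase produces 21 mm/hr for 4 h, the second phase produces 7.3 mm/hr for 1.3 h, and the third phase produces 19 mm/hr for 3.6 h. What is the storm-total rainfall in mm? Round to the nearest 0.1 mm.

Total = Σ Rᵢ Δtᵢ = 21 × 4 + 7.3 × 1.3 + 19 × 3.6
      = 84 + 9.49 + 68.4 = 161.9 mm.

total ≈ 161.9 mm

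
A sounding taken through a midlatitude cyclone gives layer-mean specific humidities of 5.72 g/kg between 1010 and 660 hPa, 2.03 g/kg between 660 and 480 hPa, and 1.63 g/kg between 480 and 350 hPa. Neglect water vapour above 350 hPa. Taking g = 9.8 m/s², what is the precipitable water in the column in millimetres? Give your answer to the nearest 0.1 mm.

PW ≈ 26.3 mm

Precipitable water is the column-integrated vapour mass per unit area: PW = (1/g) Σ q̄ Δp, with q in kg/kg and Δp in Pa (1 kg/m² of water = 1 mm).
Layer 1010–660 hPa: Δp = 350 hPa = 35000 Pa, q̄ = 0.00572 kg/kg → 0.00572 × 35000 / 9.8 = 20.43 mm
Layer 660–480 hPa: Δp = 180 hPa = 18000 Pa, q̄ = 0.00203 kg/kg → 0.00203 × 18000 / 9.8 = 3.73 mm
Layer 480–350 hPa: Δp = 130 hPa = 13000 Pa, q̄ = 0.00163 kg/kg → 0.00163 × 13000 / 9.8 = 2.16 mm
PW = 20.43 + 3.73 + 2.16 = 26.32 ≈ 26.3 mm.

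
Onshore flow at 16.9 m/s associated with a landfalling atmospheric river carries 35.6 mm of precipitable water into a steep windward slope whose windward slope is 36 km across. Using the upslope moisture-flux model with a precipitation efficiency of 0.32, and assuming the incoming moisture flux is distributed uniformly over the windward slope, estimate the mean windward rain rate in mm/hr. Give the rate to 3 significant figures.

R ≈ 19.3 mm/hr

Incoming column moisture flux per unit ridge length: F = V × PW = 16.9 × 35.6 = 601.64 mm·m/s.
Spread over the 36 km slope with efficiency ε = 0.32: R = ε·F/W = 0.32 × 601.64 / 36000 m = 5.348e-03 mm/s.
R = 5.348e-03 × 3600 = 19.3 mm/hr.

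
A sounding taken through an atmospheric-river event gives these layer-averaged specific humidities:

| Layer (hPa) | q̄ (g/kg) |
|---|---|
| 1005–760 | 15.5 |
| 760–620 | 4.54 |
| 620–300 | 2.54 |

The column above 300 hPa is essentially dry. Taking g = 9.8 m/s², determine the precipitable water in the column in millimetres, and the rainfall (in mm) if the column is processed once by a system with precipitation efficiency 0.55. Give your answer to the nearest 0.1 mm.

Precipitable water is the column-integrated vapour mass per unit area: PW = (1/g) Σ q̄ Δp, with q in kg/kg and Δp in Pa (1 kg/m² of water = 1 mm).
Layer 1005–760 hPa: Δp = 245 hPa = 24500 Pa, q̄ = 0.0155 kg/kg → 0.0155 × 24500 / 9.8 = 38.75 mm
Layer 760–620 hPa: Δp = 140 hPa = 14000 Pa, q̄ = 0.00454 kg/kg → 0.00454 × 14000 / 9.8 = 6.49 mm
Layer 620–300 hPa: Δp = 320 hPa = 32000 Pa, q̄ = 0.00254 kg/kg → 0.00254 × 32000 / 9.8 = 8.29 mm
PW = 38.75 + 6.49 + 8.29 = 53.53 ≈ 53.5 mm.
Rainfall = ε × PW = 0.55 × 53.5 = 29.4 mm.

PW ≈ 53.5 mm; rainfall ≈ 29.4 mm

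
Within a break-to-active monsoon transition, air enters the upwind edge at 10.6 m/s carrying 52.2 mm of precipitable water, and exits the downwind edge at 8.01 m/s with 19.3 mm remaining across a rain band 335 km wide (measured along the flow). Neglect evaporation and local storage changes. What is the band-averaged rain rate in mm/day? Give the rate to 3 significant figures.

Column moisture flux per unit crosswind length is F = V × PW.
Inflow: F_in = 10.6 × 52.2 = 553.32 mm·m/s
Outflow: F_out = 8.01 × 19.3 = 154.593 mm·m/s
Steady-state rate R = (F_in − F_out)/L = (553.32 − 154.593) / 335000 m = 1.190e-03 mm/s.
R = 1.190e-03 × 3600 × 24 = 103 mm/day.

R ≈ 103 mm/day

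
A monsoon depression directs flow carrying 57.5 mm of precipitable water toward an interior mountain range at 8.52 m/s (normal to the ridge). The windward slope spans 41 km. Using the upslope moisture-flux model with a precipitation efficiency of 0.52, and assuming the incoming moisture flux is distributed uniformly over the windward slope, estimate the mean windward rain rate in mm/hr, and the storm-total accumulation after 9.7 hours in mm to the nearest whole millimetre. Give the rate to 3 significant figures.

Incoming column moisture flux per unit ridge length: F = V × PW = 8.52 × 57.5 = 489.9 mm·m/s.
Spread over the 41 km slope with efficiency ε = 0.52: R = ε·F/W = 0.52 × 489.9 / 41000 m = 6.213e-03 mm/s.
R = 6.213e-03 × 3600 = 22.4 mm/hr.
Over 9.7 h: total = 22.4 × 9.7 = 217.28 ≈ 217 mm.

R ≈ 22.4 mm/hr; total ≈ 217 mm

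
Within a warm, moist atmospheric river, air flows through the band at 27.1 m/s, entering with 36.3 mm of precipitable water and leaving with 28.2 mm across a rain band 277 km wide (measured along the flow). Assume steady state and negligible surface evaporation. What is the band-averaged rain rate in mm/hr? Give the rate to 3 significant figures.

R ≈ 2.85 mm/hr

Column moisture flux per unit crosswind length is F = V × PW.
Inflow: F_in = 27.1 × 36.3 = 983.73 mm·m/s
Outflow: F_out = 27.1 × 28.2 = 764.22 mm·m/s
Steady-state rate R = (F_in − F_out)/L = (983.73 − 764.22) / 277000 m = 7.925e-04 mm/s.
R = 7.925e-04 × 3600 = 2.85 mm/hr.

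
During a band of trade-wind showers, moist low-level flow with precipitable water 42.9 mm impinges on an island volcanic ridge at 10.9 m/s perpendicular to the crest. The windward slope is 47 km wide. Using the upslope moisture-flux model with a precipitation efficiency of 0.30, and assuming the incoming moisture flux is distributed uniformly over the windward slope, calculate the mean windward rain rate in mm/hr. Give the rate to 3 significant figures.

R ≈ 10.7 mm/hr

Incoming column moisture flux per unit ridge length: F = V × PW = 10.9 × 42.9 = 467.61 mm·m/s.
Spread over the 47 km slope with efficiency ε = 0.30: R = ε·F/W = 0.30 × 467.61 / 47000 m = 2.985e-03 mm/s.
R = 2.985e-03 × 3600 = 10.7 mm/hr.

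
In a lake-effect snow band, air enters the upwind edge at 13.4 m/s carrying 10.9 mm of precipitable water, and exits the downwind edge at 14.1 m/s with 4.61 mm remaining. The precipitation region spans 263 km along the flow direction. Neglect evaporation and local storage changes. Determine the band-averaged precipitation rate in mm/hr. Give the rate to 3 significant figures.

Column moisture flux per unit crosswind length is F = V × PW.
Inflow: F_in = 13.4 × 10.9 = 146.06 mm·m/s
Outflow: F_out = 14.1 × 4.61 = 65.001 mm·m/s
Steady-state rate R = (F_in − F_out)/L = (146.06 − 65.001) / 263000 m = 3.082e-04 mm/s.
R = 3.082e-04 × 3600 = 1.11 mm/hr.

R ≈ 1.11 mm/hr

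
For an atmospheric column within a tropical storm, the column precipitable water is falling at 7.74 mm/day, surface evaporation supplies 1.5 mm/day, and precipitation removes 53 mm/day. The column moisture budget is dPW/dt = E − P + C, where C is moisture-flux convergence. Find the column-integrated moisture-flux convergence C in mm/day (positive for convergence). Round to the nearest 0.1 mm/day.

C ≈ 43.8 mm/day

dPW/dt = -7.74 mm/day.
C = dPW/dt − E + P = (-7.74) − 1.5 + 53 = 43.8 mm/day.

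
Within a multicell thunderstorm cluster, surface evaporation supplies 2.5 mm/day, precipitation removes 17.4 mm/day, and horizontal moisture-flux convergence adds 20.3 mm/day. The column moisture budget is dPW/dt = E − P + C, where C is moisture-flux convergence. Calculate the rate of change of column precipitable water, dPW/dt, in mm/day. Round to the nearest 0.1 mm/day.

dPW/dt = E − P + C = 2.5 − 17.4 + (20.3) = 5.4 mm/day.

dPW/dt ≈ 5.4 mm/day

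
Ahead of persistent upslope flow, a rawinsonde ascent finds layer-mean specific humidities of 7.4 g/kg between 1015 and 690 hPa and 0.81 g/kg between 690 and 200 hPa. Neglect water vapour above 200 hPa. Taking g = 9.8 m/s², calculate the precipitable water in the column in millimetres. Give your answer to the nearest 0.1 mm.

Precipitable water is the column-integrated vapour mass per unit area: PW = (1/g) Σ q̄ Δp, with q in kg/kg and Δp in Pa (1 kg/m² of water = 1 mm).
Layer 1015–690 hPa: Δp = 325 hPa = 32500 Pa, q̄ = 0.0074 kg/kg → 0.0074 × 32500 / 9.8 = 24.54 mm
Layer 690–200 hPa: Δp = 490 hPa = 49000 Pa, q̄ = 0.00081 kg/kg → 0.00081 × 49000 / 9.8 = 4.05 mm
PW = 24.54 + 4.05 = 28.59 ≈ 28.6 mm.

PW ≈ 28.6 mm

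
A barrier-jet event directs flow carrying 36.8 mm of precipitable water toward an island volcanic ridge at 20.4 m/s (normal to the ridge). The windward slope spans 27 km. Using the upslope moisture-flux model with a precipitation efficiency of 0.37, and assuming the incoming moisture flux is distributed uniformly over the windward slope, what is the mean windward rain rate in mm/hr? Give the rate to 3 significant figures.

Incoming column moisture flux per unit ridge length: F = V × PW = 20.4 × 36.8 = 750.72 mm·m/s.
Spread over the 27 km slope with efficiency ε = 0.37: R = ε·F/W = 0.37 × 750.72 / 27000 m = 1.029e-02 mm/s.
R = 1.029e-02 × 3600 = 37.0 mm/hr.

R ≈ 37.0 mm/hr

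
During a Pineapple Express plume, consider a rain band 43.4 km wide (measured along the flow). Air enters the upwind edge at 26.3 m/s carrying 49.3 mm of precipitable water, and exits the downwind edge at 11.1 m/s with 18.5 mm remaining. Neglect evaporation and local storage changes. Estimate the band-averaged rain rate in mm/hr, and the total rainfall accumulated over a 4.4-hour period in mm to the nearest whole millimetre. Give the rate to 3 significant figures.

Column moisture flux per unit crosswind length is F = V × PW.
Inflow: F_in = 26.3 × 49.3 = 1296.59 mm·m/s
Outflow: F_out = 11.1 × 18.5 = 205.35 mm·m/s
Steady-state rate R = (F_in − F_out)/L = (1296.59 − 205.35) / 43400 m = 2.514e-02 mm/s.
R = 2.514e-02 × 3600 = 90.5 mm/hr.
Over 4.4 h: total = 90.5 × 4.4 = 398.2 ≈ 398 mm.

R ≈ 90.5 mm/hr; total ≈ 398 mm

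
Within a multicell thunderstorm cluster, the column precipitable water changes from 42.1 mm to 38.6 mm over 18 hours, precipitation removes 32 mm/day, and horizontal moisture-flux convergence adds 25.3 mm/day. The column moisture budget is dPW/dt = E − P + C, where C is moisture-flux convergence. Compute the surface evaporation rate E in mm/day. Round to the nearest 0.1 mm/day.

E ≈ 2.0 mm/day

dPW/dt = (38.6 − 42.1) mm / (18/24 day) = -4.667 mm/day.
E = dPW/dt + P − C = (-4.667) + 32 − (25.3) = 2.0 mm/day.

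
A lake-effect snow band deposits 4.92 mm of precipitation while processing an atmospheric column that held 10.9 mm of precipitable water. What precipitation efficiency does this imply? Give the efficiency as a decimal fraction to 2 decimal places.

ε ≈ 0.45

ε = precipitation / PW = 4.92 / 10.9 = 0.45.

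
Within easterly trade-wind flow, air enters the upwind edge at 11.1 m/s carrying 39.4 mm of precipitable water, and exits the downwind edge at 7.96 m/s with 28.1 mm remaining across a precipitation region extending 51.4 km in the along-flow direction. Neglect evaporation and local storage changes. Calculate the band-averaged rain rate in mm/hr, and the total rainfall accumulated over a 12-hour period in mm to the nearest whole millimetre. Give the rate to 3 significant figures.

R ≈ 15.0 mm/hr; total ≈ 180 mm

Column moisture flux per unit crosswind length is F = V × PW.
Inflow: F_in = 11.1 × 39.4 = 437.34 mm·m/s
Outflow: F_out = 7.96 × 28.1 = 223.676 mm·m/s
Steady-state rate R = (F_in − F_out)/L = (437.34 − 223.676) / 51400 m = 4.157e-03 mm/s.
R = 4.157e-03 × 3600 = 15.0 mm/hr.
Over 12 h: total = 15.0 × 12 = 180 mm.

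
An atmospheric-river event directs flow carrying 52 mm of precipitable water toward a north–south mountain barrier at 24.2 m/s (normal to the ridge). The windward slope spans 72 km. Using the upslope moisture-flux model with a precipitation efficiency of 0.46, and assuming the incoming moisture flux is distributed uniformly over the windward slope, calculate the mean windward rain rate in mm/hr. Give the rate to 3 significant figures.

Incoming column moisture flux per unit ridge length: F = V × PW = 24.2 × 52 = 1258.4 mm·m/s.
Spread over the 72 km slope with efficiency ε = 0.46: R = ε·F/W = 0.46 × 1258.4 / 72000 m = 8.040e-03 mm/s.
R = 8.040e-03 × 3600 = 28.9 mm/hr.

R ≈ 28.9 mm/hr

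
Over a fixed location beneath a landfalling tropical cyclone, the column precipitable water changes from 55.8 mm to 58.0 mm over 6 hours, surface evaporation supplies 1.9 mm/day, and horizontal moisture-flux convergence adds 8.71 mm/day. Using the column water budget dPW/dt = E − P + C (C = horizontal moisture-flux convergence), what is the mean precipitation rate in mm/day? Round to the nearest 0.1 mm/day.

dPW/dt = (58.0 − 55.8) mm / (6/24 day) = +8.800 mm/day.
P = E + C − dPW/dt = 1.9 + (8.71) − (+8.800) = 1.8 mm/day.

P ≈ 1.8 mm/day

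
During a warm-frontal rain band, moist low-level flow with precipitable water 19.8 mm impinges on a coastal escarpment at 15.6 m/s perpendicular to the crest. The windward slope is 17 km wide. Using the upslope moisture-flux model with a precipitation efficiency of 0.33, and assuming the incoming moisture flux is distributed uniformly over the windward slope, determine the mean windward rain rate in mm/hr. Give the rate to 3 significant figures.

Incoming column moisture flux per unit ridge length: F = V × PW = 15.6 × 19.8 = 308.88 mm·m/s.
Spread over the 17 km slope with efficiency ε = 0.33: R = ε·F/W = 0.33 × 308.88 / 17000 m = 5.996e-03 mm/s.
R = 5.996e-03 × 3600 = 21.6 mm/hr.

R ≈ 21.6 mm/hr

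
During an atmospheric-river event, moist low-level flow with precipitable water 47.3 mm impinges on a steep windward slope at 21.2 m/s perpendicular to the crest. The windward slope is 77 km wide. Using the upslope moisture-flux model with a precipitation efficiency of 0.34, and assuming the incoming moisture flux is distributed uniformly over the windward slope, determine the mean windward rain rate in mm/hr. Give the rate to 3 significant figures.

Incoming column moisture flux per unit ridge length: F = V × PW = 21.2 × 47.3 = 1002.76 mm·m/s.
Spread over the 77 km slope with efficiency ε = 0.34: R = ε·F/W = 0.34 × 1002.76 / 77000 m = 4.428e-03 mm/s.
R = 4.428e-03 × 3600 = 15.9 mm/hr.

R ≈ 15.9 mm/hr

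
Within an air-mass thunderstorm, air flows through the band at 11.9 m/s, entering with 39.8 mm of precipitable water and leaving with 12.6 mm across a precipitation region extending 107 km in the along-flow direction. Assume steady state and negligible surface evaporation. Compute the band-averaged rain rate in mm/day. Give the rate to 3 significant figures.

Column moisture flux per unit crosswind length is F = V × PW.
Inflow: F_in = 11.9 × 39.8 = 473.62 mm·m/s
Outflow: F_out = 11.9 × 12.6 = 149.94 mm·m/s
Steady-state rate R = (F_in − F_out)/L = (473.62 − 149.94) / 107000 m = 3.025e-03 mm/s.
R = 3.025e-03 × 3600 × 24 = 261 mm/day.

R ≈ 261 mm/day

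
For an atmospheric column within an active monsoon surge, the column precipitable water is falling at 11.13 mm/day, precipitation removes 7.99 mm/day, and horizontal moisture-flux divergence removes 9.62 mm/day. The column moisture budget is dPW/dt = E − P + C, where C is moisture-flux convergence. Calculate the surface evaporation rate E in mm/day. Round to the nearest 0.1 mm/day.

E ≈ 6.5 mm/day

dPW/dt = -11.13 mm/day.
E = dPW/dt + P − C = (-11.13) + 7.99 − (-9.62) = 6.5 mm/day.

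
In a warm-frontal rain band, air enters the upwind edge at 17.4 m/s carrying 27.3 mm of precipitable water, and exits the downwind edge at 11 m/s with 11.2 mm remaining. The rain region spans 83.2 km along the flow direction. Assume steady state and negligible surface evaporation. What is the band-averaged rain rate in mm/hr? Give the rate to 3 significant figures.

Column moisture flux per unit crosswind length is F = V × PW.
Inflow: F_in = 17.4 × 27.3 = 475.02 mm·m/s
Outflow: F_out = 11 × 11.2 = 123.2 mm·m/s
Steady-state rate R = (F_in − F_out)/L = (475.02 − 123.2) / 83200 m = 4.229e-03 mm/s.
R = 4.229e-03 × 3600 = 15.2 mm/hr.

R ≈ 15.2 mm/hr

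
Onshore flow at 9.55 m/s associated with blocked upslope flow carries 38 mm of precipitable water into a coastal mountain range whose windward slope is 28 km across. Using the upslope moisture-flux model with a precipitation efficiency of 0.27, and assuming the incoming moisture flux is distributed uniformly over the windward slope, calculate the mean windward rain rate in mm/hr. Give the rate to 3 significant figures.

R ≈ 12.6 mm/hr

Incoming column moisture flux per unit ridge length: F = V × PW = 9.55 × 38 = 362.9 mm·m/s.
Spread over the 28 km slope with efficiency ε = 0.27: R = ε·F/W = 0.27 × 362.9 / 28000 m = 3.499e-03 mm/s.
R = 3.499e-03 × 3600 = 12.6 mm/hr.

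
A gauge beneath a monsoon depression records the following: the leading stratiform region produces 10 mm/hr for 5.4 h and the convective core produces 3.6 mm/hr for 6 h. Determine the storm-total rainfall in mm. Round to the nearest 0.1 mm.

total ≈ 75.6 mm

Total = Σ Rᵢ Δtᵢ = 10 × 5.4 + 3.6 × 6
      = 54 + 21.6 = 75.6 mm.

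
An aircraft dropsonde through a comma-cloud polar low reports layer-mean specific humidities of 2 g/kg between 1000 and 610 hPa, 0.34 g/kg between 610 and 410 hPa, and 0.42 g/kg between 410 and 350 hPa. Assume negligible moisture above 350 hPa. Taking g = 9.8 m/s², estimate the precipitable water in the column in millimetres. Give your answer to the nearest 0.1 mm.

PW ≈ 8.9 mm

Precipitable water is the column-integrated vapour mass per unit area: PW = (1/g) Σ q̄ Δp, with q in kg/kg and Δp in Pa (1 kg/m² of water = 1 mm).
Layer 1000–610 hPa: Δp = 390 hPa = 39000 Pa, q̄ = 0.002 kg/kg → 0.002 × 39000 / 9.8 = 7.96 mm
Layer 610–410 hPa: Δp = 200 hPa = 20000 Pa, q̄ = 0.00034 kg/kg → 0.00034 × 20000 / 9.8 = 0.69 mm
Layer 410–350 hPa: Δp = 60 hPa = 6000 Pa, q̄ = 0.00042 kg/kg → 0.00042 × 6000 / 9.8 = 0.26 mm
PW = 7.96 + 0.69 + 0.26 = 8.91 ≈ 8.9 mm.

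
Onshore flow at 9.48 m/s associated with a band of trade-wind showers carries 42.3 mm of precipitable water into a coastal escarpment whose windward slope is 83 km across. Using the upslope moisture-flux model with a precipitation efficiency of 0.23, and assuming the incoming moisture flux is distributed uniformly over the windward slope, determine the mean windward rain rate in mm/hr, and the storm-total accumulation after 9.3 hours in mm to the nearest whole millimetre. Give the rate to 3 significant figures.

R ≈ 4.00 mm/hr; total ≈ 37 mm

Incoming column moisture flux per unit ridge length: F = V × PW = 9.48 × 42.3 = 401.004 mm·m/s.
Spread over the 83 km slope with efficiency ε = 0.23: R = ε·F/W = 0.23 × 401.004 / 83000 m = 1.111e-03 mm/s.
R = 1.111e-03 × 3600 = 4.00 mm/hr.
Over 9.3 h: total = 4.00 × 9.3 = 37.2 ≈ 37 mm.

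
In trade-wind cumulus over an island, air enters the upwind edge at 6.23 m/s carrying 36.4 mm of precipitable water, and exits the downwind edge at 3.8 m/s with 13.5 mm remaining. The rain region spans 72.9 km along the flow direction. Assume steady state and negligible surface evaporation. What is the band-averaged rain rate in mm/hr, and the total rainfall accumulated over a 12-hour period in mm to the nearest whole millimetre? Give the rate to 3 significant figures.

Column moisture flux per unit crosswind length is F = V × PW.
Inflow: F_in = 6.23 × 36.4 = 226.772 mm·m/s
Outflow: F_out = 3.8 × 13.5 = 51.3 mm·m/s
Steady-state rate R = (F_in − F_out)/L = (226.772 − 51.3) / 72900 m = 2.407e-03 mm/s.
R = 2.407e-03 × 3600 = 8.67 mm/hr.
Over 12 h: total = 8.67 × 12 = 104.04 ≈ 104 mm.

R ≈ 8.67 mm/hr; total ≈ 104 mm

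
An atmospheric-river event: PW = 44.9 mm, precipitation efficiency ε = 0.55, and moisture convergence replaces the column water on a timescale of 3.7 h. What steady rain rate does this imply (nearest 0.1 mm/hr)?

R ≈ 6.7 mm/hr

Each overturning extracts ε × PW = 0.55 × 44.9 = 24.695 mm.
Rate = ε·PW / τ = 24.695 / 3.7 h = 6.7 mm/hr.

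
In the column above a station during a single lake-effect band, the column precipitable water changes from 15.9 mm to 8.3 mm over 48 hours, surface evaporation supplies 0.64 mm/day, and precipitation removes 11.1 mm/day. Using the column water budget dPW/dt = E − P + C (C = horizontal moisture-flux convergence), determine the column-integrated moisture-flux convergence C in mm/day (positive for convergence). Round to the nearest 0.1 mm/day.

dPW/dt = (8.3 − 15.9) mm / (48/24 day) = -3.800 mm/day.
C = dPW/dt − E + P = (-3.800) − 0.64 + 11.1 = 6.7 mm/day.

C ≈ 6.7 mm/day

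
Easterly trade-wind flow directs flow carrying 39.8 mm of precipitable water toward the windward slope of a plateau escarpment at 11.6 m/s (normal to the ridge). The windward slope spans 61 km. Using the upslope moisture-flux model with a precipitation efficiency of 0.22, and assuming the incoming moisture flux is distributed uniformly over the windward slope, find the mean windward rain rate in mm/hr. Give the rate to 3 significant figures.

Incoming column moisture flux per unit ridge length: F = V × PW = 11.6 × 39.8 = 461.68 mm·m/s.
Spread over the 61 km slope with efficiency ε = 0.22: R = ε·F/W = 0.22 × 461.68 / 61000 m = 1.665e-03 mm/s.
R = 1.665e-03 × 3600 = 5.99 mm/hr.

R ≈ 5.99 mm/hr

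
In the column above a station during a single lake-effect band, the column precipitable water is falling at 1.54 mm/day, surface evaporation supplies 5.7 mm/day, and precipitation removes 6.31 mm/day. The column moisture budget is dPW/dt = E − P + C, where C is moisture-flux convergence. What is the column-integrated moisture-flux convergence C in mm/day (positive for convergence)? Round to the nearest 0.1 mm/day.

dPW/dt = -1.54 mm/day.
C = dPW/dt − E + P = (-1.54) − 5.7 + 6.31 = -0.9 mm/day.

C ≈ -0.9 mm/day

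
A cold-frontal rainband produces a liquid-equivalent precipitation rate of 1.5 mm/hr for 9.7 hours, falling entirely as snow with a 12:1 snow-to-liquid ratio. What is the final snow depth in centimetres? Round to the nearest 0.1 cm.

snow depth ≈ 17.5 cm

Liquid-equivalent depth = 1.5 × 9.7 = 14.55 mm.
Snow depth = 14.55 mm × 12 = 174.6 mm = 17.5 cm.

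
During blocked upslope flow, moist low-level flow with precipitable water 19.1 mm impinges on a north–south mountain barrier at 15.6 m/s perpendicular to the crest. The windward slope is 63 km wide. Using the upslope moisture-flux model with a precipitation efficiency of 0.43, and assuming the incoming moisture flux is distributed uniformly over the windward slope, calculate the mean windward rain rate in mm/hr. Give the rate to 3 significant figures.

R ≈ 7.32 mm/hr

Incoming column moisture flux per unit ridge length: F = V × PW = 15.6 × 19.1 = 297.96 mm·m/s.
Spread over the 63 km slope with efficiency ε = 0.43: R = ε·F/W = 0.43 × 297.96 / 63000 m = 2.034e-03 mm/s.
R = 2.034e-03 × 3600 = 7.32 mm/hr.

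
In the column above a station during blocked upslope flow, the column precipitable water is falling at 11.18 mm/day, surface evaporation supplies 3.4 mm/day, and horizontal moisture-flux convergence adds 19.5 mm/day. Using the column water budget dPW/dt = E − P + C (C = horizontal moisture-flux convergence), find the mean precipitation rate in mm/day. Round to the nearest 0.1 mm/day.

dPW/dt = -11.18 mm/day.
P = E + C − dPW/dt = 3.4 + (19.5) − (-11.18) = 34.1 mm/day.

P ≈ 34.1 mm/day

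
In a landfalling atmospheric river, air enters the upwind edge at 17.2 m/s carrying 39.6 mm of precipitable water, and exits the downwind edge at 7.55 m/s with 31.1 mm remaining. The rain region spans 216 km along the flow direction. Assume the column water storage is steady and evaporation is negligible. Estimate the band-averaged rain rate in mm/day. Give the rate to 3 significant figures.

R ≈ 179 mm/day

Column moisture flux per unit crosswind length is F = V × PW.
Inflow: F_in = 17.2 × 39.6 = 681.12 mm·m/s
Outflow: F_out = 7.55 × 31.1 = 234.805 mm·m/s
Steady-state rate R = (F_in − F_out)/L = (681.12 − 234.805) / 216000 m = 2.066e-03 mm/s.
R = 2.066e-03 × 3600 × 24 = 179 mm/day.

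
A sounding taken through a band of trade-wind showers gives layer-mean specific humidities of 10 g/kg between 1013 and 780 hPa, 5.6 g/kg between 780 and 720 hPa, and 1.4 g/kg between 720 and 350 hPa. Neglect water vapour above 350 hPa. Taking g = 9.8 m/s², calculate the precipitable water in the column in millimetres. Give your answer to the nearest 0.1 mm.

Precipitable water is the column-integrated vapour mass per unit area: PW = (1/g) Σ q̄ Δp, with q in kg/kg and Δp in Pa (1 kg/m² of water = 1 mm).
Layer 1013–780 hPa: Δp = 233 hPa = 23300 Pa, q̄ = 0.01 kg/kg → 0.01 × 23300 / 9.8 = 23.78 mm
Layer 780–720 hPa: Δp = 60 hPa = 6000 Pa, q̄ = 0.0056 kg/kg → 0.0056 × 6000 / 9.8 = 3.43 mm
Layer 720–350 hPa: Δp = 370 hPa = 37000 Pa, q̄ = 0.0014 kg/kg → 0.0014 × 37000 / 9.8 = 5.29 mm
PW = 23.78 + 3.43 + 5.29 = 32.50 ≈ 32.5 mm.

PW ≈ 32.5 mm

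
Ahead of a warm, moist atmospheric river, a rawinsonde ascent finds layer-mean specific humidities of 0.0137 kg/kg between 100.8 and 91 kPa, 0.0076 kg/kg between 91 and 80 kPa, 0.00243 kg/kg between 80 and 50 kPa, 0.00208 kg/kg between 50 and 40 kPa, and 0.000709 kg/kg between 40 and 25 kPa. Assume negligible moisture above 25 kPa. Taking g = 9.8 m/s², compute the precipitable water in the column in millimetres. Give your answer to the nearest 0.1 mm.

Precipitable water is the column-integrated vapour mass per unit area: PW = (1/g) Σ q̄ Δp, with q in kg/kg and Δp in Pa (1 kg/m² of water = 1 mm).
Layer 100.8–91 kPa: Δp = 98 hPa = 9800 Pa, q̄ = 0.0137 kg/kg → 0.0137 × 9800 / 9.8 = 13.70 mm
Layer 91–80 kPa: Δp = 110 hPa = 11000 Pa, q̄ = 0.0076 kg/kg → 0.0076 × 11000 / 9.8 = 8.53 mm
Layer 80–50 kPa: Δp = 300 hPa = 30000 Pa, q̄ = 0.00243 kg/kg → 0.00243 × 30000 / 9.8 = 7.44 mm
Layer 50–40 kPa: Δp = 100 hPa = 10000 Pa, q̄ = 0.00208 kg/kg → 0.00208 × 10000 / 9.8 = 2.12 mm
Layer 40–25 kPa: Δp = 150 hPa = 15000 Pa, q̄ = 0.000709 kg/kg → 0.000709 × 15000 / 9.8 = 1.09 mm
PW = 13.70 + 8.53 + 7.44 + 2.12 + 1.09 = 32.88 ≈ 32.9 mm.

PW ≈ 32.9 mm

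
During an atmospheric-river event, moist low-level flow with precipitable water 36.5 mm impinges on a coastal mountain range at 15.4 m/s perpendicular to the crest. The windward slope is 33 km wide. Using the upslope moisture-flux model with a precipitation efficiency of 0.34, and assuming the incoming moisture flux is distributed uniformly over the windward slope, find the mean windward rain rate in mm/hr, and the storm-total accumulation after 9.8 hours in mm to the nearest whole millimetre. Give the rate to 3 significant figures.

Incoming column moisture flux per unit ridge length: F = V × PW = 15.4 × 36.5 = 562.1 mm·m/s.
Spread over the 33 km slope with efficiency ε = 0.34: R = ε·F/W = 0.34 × 562.1 / 33000 m = 5.791e-03 mm/s.
R = 5.791e-03 × 3600 = 20.8 mm/hr.
Over 9.8 h: total = 20.8 × 9.8 = 203.84 ≈ 204 mm.

R ≈ 20.8 mm/hr; total ≈ 204 mm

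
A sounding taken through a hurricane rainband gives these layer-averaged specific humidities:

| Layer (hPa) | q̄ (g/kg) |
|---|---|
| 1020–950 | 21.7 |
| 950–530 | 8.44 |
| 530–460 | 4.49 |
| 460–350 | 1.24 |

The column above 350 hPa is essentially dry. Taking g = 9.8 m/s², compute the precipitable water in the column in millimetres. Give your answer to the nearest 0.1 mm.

Precipitable water is the column-integrated vapour mass per unit area: PW = (1/g) Σ q̄ Δp, with q in kg/kg and Δp in Pa (1 kg/m² of water = 1 mm).
Layer 1020–950 hPa: Δp = 70 hPa = 7000 Pa, q̄ = 0.0217 kg/kg → 0.0217 × 7000 / 9.8 = 15.50 mm
Layer 950–530 hPa: Δp = 420 hPa = 42000 Pa, q̄ = 0.00844 kg/kg → 0.00844 × 42000 / 9.8 = 36.17 mm
Layer 530–460 hPa: Δp = 70 hPa = 7000 Pa, q̄ = 0.00449 kg/kg → 0.00449 × 7000 / 9.8 = 3.21 mm
Layer 460–350 hPa: Δp = 110 hPa = 11000 Pa, q̄ = 0.00124 kg/kg → 0.00124 × 11000 / 9.8 = 1.39 mm
PW = 15.50 + 36.17 + 3.21 + 1.39 = 56.27 ≈ 56.3 mm.

PW ≈ 56.3 mm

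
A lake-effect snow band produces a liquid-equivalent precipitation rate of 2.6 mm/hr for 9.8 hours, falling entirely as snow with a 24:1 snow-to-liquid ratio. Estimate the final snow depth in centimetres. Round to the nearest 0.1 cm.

snow depth ≈ 61.2 cm

Liquid-equivalent depth = 2.6 × 9.8 = 25.48 mm.
Snow depth = 25.48 mm × 24 = 611.52 mm = 61.2 cm.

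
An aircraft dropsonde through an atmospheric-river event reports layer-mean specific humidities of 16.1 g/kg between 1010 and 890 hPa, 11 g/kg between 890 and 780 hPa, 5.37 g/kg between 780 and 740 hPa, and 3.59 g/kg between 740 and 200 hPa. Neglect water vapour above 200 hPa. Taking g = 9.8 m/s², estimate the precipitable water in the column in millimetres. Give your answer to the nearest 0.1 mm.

PW ≈ 54.0 mm

Precipitable water is the column-integrated vapour mass per unit area: PW = (1/g) Σ q̄ Δp, with q in kg/kg and Δp in Pa (1 kg/m² of water = 1 mm).
Layer 1010–890 hPa: Δp = 120 hPa = 12000 Pa, q̄ = 0.0161 kg/kg → 0.0161 × 12000 / 9.8 = 19.71 mm
Layer 890–780 hPa: Δp = 110 hPa = 11000 Pa, q̄ = 0.011 kg/kg → 0.011 × 11000 / 9.8 = 12.35 mm
Layer 780–740 hPa: Δp = 40 hPa = 4000 Pa, q̄ = 0.00537 kg/kg → 0.00537 × 4000 / 9.8 = 2.19 mm
Layer 740–200 hPa: Δp = 540 hPa = 54000 Pa, q̄ = 0.00359 kg/kg → 0.00359 × 54000 / 9.8 = 19.78 mm
PW = 19.71 + 12.35 + 2.19 + 19.78 = 54.03 ≈ 54.0 mm.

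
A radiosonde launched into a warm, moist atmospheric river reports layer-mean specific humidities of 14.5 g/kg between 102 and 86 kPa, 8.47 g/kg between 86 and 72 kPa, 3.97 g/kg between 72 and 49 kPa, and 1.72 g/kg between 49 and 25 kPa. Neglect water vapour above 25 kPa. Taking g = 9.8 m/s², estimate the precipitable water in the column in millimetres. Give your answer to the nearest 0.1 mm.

PW ≈ 49.3 mm

Precipitable water is the column-integrated vapour mass per unit area: PW = (1/g) Σ q̄ Δp, with q in kg/kg and Δp in Pa (1 kg/m² of water = 1 mm).
Layer 102–86 kPa: Δp = 160 hPa = 16000 Pa, q̄ = 0.0145 kg/kg → 0.0145 × 16000 / 9.8 = 23.67 mm
Layer 86–72 kPa: Δp = 140 hPa = 14000 Pa, q̄ = 0.00847 kg/kg → 0.00847 × 14000 / 9.8 = 12.10 mm
Layer 72–49 kPa: Δp = 230 hPa = 23000 Pa, q̄ = 0.00397 kg/kg → 0.00397 × 23000 / 9.8 = 9.32 mm
Layer 49–25 kPa: Δp = 240 hPa = 24000 Pa, q̄ = 0.00172 kg/kg → 0.00172 × 24000 / 9.8 = 4.21 mm
PW = 23.67 + 12.10 + 9.32 + 4.21 = 49.30 ≈ 49.3 mm.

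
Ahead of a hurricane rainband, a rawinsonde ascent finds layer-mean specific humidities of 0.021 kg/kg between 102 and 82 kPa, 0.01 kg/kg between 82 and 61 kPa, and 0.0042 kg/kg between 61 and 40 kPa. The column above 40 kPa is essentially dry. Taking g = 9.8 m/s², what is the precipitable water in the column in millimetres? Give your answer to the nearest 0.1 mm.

PW ≈ 73.3 mm

Precipitable water is the column-integrated vapour mass per unit area: PW = (1/g) Σ q̄ Δp, with q in kg/kg and Δp in Pa (1 kg/m² of water = 1 mm).
Layer 102–82 kPa: Δp = 200 hPa = 20000 Pa, q̄ = 0.021 kg/kg → 0.021 × 20000 / 9.8 = 42.86 mm
Layer 82–61 kPa: Δp = 210 hPa = 21000 Pa, q̄ = 0.01 kg/kg → 0.01 × 21000 / 9.8 = 21.43 mm
Layer 61–40 kPa: Δp = 210 hPa = 21000 Pa, q̄ = 0.0042 kg/kg → 0.0042 × 21000 / 9.8 = 9.00 mm
PW = 42.86 + 21.43 + 9.00 = 73.29 ≈ 73.3 mm.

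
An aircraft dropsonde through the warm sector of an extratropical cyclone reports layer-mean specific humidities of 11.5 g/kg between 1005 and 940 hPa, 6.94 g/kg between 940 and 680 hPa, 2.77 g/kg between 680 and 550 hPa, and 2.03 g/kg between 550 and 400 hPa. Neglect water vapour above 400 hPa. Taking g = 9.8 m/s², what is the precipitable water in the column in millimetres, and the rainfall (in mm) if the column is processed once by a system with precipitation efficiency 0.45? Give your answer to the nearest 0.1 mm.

PW ≈ 32.8 mm; rainfall ≈ 14.8 mm

Precipitable water is the column-integrated vapour mass per unit area: PW = (1/g) Σ q̄ Δp, with q in kg/kg and Δp in Pa (1 kg/m² of water = 1 mm).
Layer 1005–940 hPa: Δp = 65 hPa = 6500 Pa, q̄ = 0.0115 kg/kg → 0.0115 × 6500 / 9.8 = 7.63 mm
Layer 940–680 hPa: Δp = 260 hPa = 26000 Pa, q̄ = 0.00694 kg/kg → 0.00694 × 26000 / 9.8 = 18.41 mm
Layer 680–550 hPa: Δp = 130 hPa = 13000 Pa, q̄ = 0.00277 kg/kg → 0.00277 × 13000 / 9.8 = 3.67 mm
Layer 550–400 hPa: Δp = 150 hPa = 15000 Pa, q̄ = 0.00203 kg/kg → 0.00203 × 15000 / 9.8 = 3.11 mm
PW = 7.63 + 18.41 + 3.67 + 3.11 = 32.82 ≈ 32.8 mm.
Rainfall = ε × PW = 0.45 × 32.8 = 14.8 mm.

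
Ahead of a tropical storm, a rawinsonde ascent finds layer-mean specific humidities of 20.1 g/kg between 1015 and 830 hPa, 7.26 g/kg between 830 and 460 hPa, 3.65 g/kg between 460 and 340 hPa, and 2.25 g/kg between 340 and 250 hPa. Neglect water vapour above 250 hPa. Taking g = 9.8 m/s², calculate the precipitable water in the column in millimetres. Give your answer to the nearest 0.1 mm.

Precipitable water is the column-integrated vapour mass per unit area: PW = (1/g) Σ q̄ Δp, with q in kg/kg and Δp in Pa (1 kg/m² of water = 1 mm).
Layer 1015–830 hPa: Δp = 185 hPa = 18500 Pa, q̄ = 0.0201 kg/kg → 0.0201 × 18500 / 9.8 = 37.94 mm
Layer 830–460 hPa: Δp = 370 hPa = 37000 Pa, q̄ = 0.00726 kg/kg → 0.00726 × 37000 / 9.8 = 27.41 mm
Layer 460–340 hPa: Δp = 120 hPa = 12000 Pa, q̄ = 0.00365 kg/kg → 0.00365 × 12000 / 9.8 = 4.47 mm
Layer 340–250 hPa: Δp = 90 hPa = 9000 Pa, q̄ = 0.00225 kg/kg → 0.00225 × 9000 / 9.8 = 2.07 mm
PW = 37.94 + 27.41 + 4.47 + 2.07 = 71.89 ≈ 71.9 mm.

PW ≈ 71.9 mm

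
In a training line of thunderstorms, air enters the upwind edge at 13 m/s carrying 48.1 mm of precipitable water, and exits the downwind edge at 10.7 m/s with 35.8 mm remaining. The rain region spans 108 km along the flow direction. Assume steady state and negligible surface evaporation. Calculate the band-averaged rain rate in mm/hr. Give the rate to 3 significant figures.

Column moisture flux per unit crosswind length is F = V × PW.
Inflow: F_in = 13 × 48.1 = 625.3 mm·m/s
Outflow: F_out = 10.7 × 35.8 = 383.06 mm·m/s
Steady-state rate R = (F_in − F_out)/L = (625.3 − 383.06) / 108000 m = 2.243e-03 mm/s.
R = 2.243e-03 × 3600 = 8.07 mm/hr.

R ≈ 8.07 mm/hr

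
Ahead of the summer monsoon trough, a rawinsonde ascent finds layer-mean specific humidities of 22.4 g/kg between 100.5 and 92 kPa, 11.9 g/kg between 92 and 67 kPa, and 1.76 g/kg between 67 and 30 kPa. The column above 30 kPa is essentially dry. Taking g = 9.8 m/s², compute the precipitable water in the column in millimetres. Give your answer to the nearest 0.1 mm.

Precipitable water is the column-integrated vapour mass per unit area: PW = (1/g) Σ q̄ Δp, with q in kg/kg and Δp in Pa (1 kg/m² of water = 1 mm).
Layer 100.5–92 kPa: Δp = 85 hPa = 8500 Pa, q̄ = 0.0224 kg/kg → 0.0224 × 8500 / 9.8 = 19.43 mm
Layer 92–67 kPa: Δp = 250 hPa = 25000 Pa, q̄ = 0.0119 kg/kg → 0.0119 × 25000 / 9.8 = 30.36 mm
Layer 67–30 kPa: Δp = 370 hPa = 37000 Pa, q̄ = 0.00176 kg/kg → 0.00176 × 37000 / 9.8 = 6.64 mm
PW = 19.43 + 30.36 + 6.64 = 56.43 ≈ 56.4 mm.

PW ≈ 56.4 mm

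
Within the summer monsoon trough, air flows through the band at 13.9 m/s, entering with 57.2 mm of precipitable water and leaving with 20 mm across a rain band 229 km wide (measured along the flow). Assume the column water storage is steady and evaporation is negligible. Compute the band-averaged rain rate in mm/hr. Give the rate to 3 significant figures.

R ≈ 8.13 mm/hr

Column moisture flux per unit crosswind length is F = V × PW.
Inflow: F_in = 13.9 × 57.2 = 795.08 mm·m/s
Outflow: F_out = 13.9 × 20 = 278 mm·m/s
Steady-state rate R = (F_in − F_out)/L = (795.08 − 278) / 229000 m = 2.258e-03 mm/s.
R = 2.258e-03 × 3600 = 8.13 mm/hr.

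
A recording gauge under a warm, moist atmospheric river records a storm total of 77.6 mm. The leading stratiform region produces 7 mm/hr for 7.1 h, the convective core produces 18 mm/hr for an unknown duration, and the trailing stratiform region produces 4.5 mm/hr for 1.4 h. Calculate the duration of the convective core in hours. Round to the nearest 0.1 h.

Known phases: 7 × 7.1 + 4.5 × 1.4 = 49.7 + 6.3 = 56 mm.
Remaining depth = 77.6 − 56 = 21.6 mm.
Duration = 21.6 / 18 = 1.2 h.

duration ≈ 1.2 h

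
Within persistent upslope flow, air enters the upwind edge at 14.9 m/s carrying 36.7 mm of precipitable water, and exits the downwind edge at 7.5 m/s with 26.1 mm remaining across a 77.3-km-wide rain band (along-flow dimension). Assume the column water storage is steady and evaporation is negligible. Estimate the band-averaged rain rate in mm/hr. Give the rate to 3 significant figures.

R ≈ 16.4 mm/hr

Column moisture flux per unit crosswind length is F = V × PW.
Inflow: F_in = 14.9 × 36.7 = 546.83 mm·m/s
Outflow: F_out = 7.5 × 26.1 = 195.75 mm·m/s
Steady-state rate R = (F_in − F_out)/L = (546.83 − 195.75) / 77300 m = 4.542e-03 mm/s.
R = 4.542e-03 × 3600 = 16.4 mm/hr.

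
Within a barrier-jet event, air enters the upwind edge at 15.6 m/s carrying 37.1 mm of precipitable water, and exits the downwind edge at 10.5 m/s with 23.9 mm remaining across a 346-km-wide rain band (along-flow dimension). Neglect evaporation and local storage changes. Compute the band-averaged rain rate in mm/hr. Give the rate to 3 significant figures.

Column moisture flux per unit crosswind length is F = V × PW.
Inflow: F_in = 15.6 × 37.1 = 578.76 mm·m/s
Outflow: F_out = 10.5 × 23.9 = 250.95 mm·m/s
Steady-state rate R = (F_in − F_out)/L = (578.76 − 250.95) / 346000 m = 9.474e-04 mm/s.
R = 9.474e-04 × 3600 = 3.41 mm/hr.

R ≈ 3.41 mm/hr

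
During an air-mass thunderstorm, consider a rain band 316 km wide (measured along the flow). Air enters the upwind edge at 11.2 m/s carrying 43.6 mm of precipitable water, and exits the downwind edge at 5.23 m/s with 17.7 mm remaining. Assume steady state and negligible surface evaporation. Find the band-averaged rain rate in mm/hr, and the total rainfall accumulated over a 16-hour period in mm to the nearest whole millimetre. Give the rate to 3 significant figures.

R ≈ 4.51 mm/hr; total ≈ 72 mm

Column moisture flux per unit crosswind length is F = V × PW.
Inflow: F_in = 11.2 × 43.6 = 488.32 mm·m/s
Outflow: F_out = 5.23 × 17.7 = 92.571 mm·m/s
Steady-state rate R = (F_in − F_out)/L = (488.32 − 92.571) / 316000 m = 1.252e-03 mm/s.
R = 1.252e-03 × 3600 = 4.51 mm/hr.
Over 16 h: total = 4.51 × 16 = 72.16 ≈ 72 mm.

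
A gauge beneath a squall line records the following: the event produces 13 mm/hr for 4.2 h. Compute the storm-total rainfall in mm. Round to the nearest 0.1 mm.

Total = Σ Rᵢ Δtᵢ = 13 × 4.2
      = 54.6 = 54.6 mm.

total ≈ 54.6 mm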